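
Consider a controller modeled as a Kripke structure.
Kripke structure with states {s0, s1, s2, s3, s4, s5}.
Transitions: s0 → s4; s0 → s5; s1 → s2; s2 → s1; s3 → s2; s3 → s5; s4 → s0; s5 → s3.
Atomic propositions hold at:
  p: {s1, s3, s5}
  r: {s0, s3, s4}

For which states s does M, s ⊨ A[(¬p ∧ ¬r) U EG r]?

{s0, s4}

Sat(¬p) = {s0, s2, s4}
Sat(¬r) = {s1, s2, s5}
Sat(¬p ∧ ¬r) = {s2}
EG r: greatest fixpoint, start Z0 = {s0, s3, s4}, keep only states in Sat with some successor in Z. Z1 = {s0, s4}; fixed.
Sat(EG r) = {s0, s4}
A[(¬p ∧ ¬r) U EG r]: least fixpoint, start Z0 = Sat(EG r) = {s0, s4}, add states in Sat(¬p ∧ ¬r) with every successor in Z. Already a fixed point.
Sat(A[(¬p ∧ ¬r) U EG r]) = {s0, s4}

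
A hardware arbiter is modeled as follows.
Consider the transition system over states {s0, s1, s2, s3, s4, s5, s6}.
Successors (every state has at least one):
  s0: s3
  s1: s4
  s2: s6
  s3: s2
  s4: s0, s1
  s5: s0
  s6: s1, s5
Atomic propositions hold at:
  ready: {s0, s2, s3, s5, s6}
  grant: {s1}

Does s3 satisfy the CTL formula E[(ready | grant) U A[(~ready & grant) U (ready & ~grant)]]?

Sat(ready | grant) = {s0, s1, s2, s3, s5, s6}
Sat(~ready) = {s1, s4}
Sat(~ready & grant) = {s1}
Sat(~grant) = {s0, s2, s3, s4, s5, s6}
Sat(ready & ~grant) = {s0, s2, s3, s5, s6}
A[(~ready & grant) U (ready & ~grant)]: least fixpoint, start Z0 = Sat((ready & ~grant)) = {s0, s2, s3, s5, s6}, add states in Sat(~ready & grant) with every successor in Z. Already a fixed point.
Sat(A[(~ready & grant) U (ready & ~grant)]) = {s0, s2, s3, s5, s6}
E[(ready | grant) U A[(~ready & grant) U (ready & ~grant)]]: least fixpoint, start Z0 = Sat(A[(~ready & grant) U (ready & ~grant)]) = {s0, s2, s3, s5, s6}, add states in Sat(ready | grant) with some successor in Z. Already a fixed point.
Sat(E[(ready | grant) U A[(~ready & grant) U (ready & ~grant)]]) = {s0, s2, s3, s5, s6}
s3 ∈ Sat(E[(ready | grant) U A[(~ready & grant) U (ready & ~grant)]]) = {s0, s2, s3, s5, s6}, so the formula holds at s3.

Yes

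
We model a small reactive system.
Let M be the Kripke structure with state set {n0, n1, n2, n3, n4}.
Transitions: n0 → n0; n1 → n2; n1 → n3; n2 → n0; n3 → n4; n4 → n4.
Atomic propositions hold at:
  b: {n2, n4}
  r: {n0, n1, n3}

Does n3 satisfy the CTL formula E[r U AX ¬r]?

Yes

Sat(¬r) = {n2, n4}
Sat(AX ¬r) = {s : every successor in {n2, n4}} = {n3, n4}
E[r U AX ¬r]: least fixpoint, start Z0 = Sat(AX ¬r) = {n3, n4}, add states in Sat(r) with some successor in Z. Z1 = {n1, n3, n4}; fixed.
Sat(E[r U AX ¬r]) = {n1, n3, n4}
n3 ∈ Sat(E[r U AX ¬r]) = {n1, n3, n4}, so the formula holds at n3.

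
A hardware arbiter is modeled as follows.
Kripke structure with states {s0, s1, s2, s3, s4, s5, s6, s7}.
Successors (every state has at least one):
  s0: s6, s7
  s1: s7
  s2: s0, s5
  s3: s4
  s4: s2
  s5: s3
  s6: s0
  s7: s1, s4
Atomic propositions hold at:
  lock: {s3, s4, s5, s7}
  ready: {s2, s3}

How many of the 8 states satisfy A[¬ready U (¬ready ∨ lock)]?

7

Sat(¬ready) = {s0, s1, s4, s5, s6, s7}
Sat(¬ready ∨ lock) = {s0, s1, s3, s4, s5, s6, s7}
A[¬ready U (¬ready ∨ lock)]: least fixpoint, start Z0 = Sat((¬ready ∨ lock)) = {s0, s1, s3, s4, s5, s6, s7}, add states in Sat(¬ready) with every successor in Z. Already a fixed point.
Sat(A[¬ready U (¬ready ∨ lock)]) = {s0, s1, s3, s4, s5, s6, s7}
|Sat(A[¬ready U (¬ready ∨ lock)])| = |{s0, s1, s3, s4, s5, s6, s7}| = 7.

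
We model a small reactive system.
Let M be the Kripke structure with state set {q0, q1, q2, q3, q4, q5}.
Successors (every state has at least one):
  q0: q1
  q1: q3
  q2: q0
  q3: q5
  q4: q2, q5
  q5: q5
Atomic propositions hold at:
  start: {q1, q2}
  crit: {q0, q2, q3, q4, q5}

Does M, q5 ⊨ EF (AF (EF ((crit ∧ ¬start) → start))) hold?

Sat(¬start) = {q0, q3, q4, q5}
Sat(crit ∧ ¬start) = {q0, q3, q4, q5}
Sat((crit ∧ ¬start) → start) = {q1, q2}
EF ((crit ∧ ¬start) → start): least fixpoint, start Z0 = {q1, q2}, add states with some successor in Z. Z1 = {q0, q1, q2, q4}; fixed.
Sat(EF ((crit ∧ ¬start) → start)) = {q0, q1, q2, q4}
AF (EF ((crit ∧ ¬start) → start)): least fixpoint, start Z0 = {q0, q1, q2, q4}, add states with every successor in Z. Already a fixed point.
Sat(AF (EF ((crit ∧ ¬start) → start))) = {q0, q1, q2, q4}
EF (AF (EF ((crit ∧ ¬start) → start))): least fixpoint, start Z0 = {q0, q1, q2, q4}, add states with some successor in Z. Already a fixed point.
Sat(EF (AF (EF ((crit ∧ ¬start) → start)))) = {q0, q1, q2, q4}
q5 ∉ Sat(EF (AF (EF ((crit ∧ ¬start) → start)))) = {q0, q1, q2, q4}, so the formula does not hold at q5.

No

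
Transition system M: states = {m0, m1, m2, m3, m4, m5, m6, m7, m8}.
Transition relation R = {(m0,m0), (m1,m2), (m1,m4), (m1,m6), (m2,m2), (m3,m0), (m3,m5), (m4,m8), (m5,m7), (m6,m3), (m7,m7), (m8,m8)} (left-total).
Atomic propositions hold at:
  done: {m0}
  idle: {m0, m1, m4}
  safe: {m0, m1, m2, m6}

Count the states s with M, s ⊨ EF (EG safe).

EG safe: greatest fixpoint, start Z0 = {m0, m1, m2, m6}, keep only states in Sat with some successor in Z. Z1 = {m0, m1, m2}; fixed.
Sat(EG safe) = {m0, m1, m2}
EF (EG safe): least fixpoint, start Z0 = {m0, m1, m2}, add states with some successor in Z. Z1 = {m0, m1, m2, m3}; Z2 = {m0, m1, m2, m3, m6}; fixed.
Sat(EF (EG safe)) = {m0, m1, m2, m3, m6}
|Sat(EF (EG safe))| = |{m0, m1, m2, m3, m6}| = 5.

5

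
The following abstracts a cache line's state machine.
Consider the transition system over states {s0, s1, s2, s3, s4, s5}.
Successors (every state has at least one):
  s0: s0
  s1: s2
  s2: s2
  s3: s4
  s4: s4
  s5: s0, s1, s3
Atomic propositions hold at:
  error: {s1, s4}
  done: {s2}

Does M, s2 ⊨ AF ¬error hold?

Yes

Sat(¬error) = {s0, s2, s3, s5}
AF ¬error: least fixpoint, start Z0 = {s0, s2, s3, s5}, add states with every successor in Z. Z1 = {s0, s1, s2, s3, s5}; fixed.
Sat(AF ¬error) = {s0, s1, s2, s3, s5}
s2 ∈ Sat(AF ¬error) = {s0, s1, s2, s3, s5}, so the formula holds at s2.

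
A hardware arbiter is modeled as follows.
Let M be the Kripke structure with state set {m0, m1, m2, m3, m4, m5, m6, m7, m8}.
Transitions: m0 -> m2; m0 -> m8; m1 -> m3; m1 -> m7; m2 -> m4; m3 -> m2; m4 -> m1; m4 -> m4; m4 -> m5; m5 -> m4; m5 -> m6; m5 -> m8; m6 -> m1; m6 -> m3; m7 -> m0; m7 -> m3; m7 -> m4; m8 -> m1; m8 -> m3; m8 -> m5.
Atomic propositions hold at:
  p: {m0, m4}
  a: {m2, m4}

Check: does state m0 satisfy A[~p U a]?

Sat(~p) = {m1, m2, m3, m5, m6, m7, m8}
A[~p U a]: least fixpoint, start Z0 = Sat(a) = {m2, m4}, add states in Sat(~p) with every successor in Z. Z1 = {m2, m3, m4}; fixed.
Sat(A[~p U a]) = {m2, m3, m4}
m0 ∉ Sat(A[~p U a]) = {m2, m3, m4}, so the formula does not hold at m0.

No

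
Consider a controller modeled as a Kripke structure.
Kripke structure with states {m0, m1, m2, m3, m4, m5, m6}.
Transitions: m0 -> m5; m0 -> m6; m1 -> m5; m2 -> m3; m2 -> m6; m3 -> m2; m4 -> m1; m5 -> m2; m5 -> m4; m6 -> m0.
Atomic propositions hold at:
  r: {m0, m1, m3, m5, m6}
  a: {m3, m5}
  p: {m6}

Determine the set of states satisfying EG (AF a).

AF a: least fixpoint, start Z0 = {m3, m5}, add states with every successor in Z. Z1 = {m1, m3, m5}; Z2 = {m1, m3, m4, m5}; fixed.
Sat(AF a) = {m1, m3, m4, m5}
EG (AF a): greatest fixpoint, start Z0 = {m1, m3, m4, m5}, keep only states in Sat with some successor in Z. Z1 = {m1, m4, m5}; fixed.
Sat(EG (AF a)) = {m1, m4, m5}

{m1, m4, m5}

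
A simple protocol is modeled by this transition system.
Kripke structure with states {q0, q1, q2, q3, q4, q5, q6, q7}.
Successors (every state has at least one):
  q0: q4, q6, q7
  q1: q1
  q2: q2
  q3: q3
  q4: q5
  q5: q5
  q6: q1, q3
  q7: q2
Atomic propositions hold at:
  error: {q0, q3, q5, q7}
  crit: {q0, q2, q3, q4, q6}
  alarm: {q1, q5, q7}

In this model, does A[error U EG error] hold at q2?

EG error: greatest fixpoint, start Z0 = {q0, q3, q5, q7}, keep only states in Sat with some successor in Z. Z1 = {q0, q3, q5}; Z2 = {q3, q5}; fixed.
Sat(EG error) = {q3, q5}
A[error U EG error]: least fixpoint, start Z0 = Sat(EG error) = {q3, q5}, add states in Sat(error) with every successor in Z. Already a fixed point.
Sat(A[error U EG error]) = {q3, q5}
q2 ∉ Sat(A[error U EG error]) = {q3, q5}, so the formula does not hold at q2.

No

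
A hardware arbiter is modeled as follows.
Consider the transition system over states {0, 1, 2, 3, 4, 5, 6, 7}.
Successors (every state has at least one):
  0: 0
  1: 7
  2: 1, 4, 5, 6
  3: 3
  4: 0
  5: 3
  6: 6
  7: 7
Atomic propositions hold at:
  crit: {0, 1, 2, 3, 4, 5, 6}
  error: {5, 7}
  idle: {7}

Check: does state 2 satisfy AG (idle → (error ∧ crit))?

Sat(error ∧ crit) = {5}
Sat(idle → (error ∧ crit)) = {0, 1, 2, 3, 4, 5, 6}
AG (idle → (error ∧ crit)): greatest fixpoint, start Z0 = {0, 1, 2, 3, 4, 5, 6}, keep only states in Sat with every successor in Z. Z1 = {0, 2, 3, 4, 5, 6}; Z2 = {0, 3, 4, 5, 6}; fixed.
Sat(AG (idle → (error ∧ crit))) = {0, 3, 4, 5, 6}
2 ∉ Sat(AG (idle → (error ∧ crit))) = {0, 3, 4, 5, 6}, so the formula does not hold at 2.

No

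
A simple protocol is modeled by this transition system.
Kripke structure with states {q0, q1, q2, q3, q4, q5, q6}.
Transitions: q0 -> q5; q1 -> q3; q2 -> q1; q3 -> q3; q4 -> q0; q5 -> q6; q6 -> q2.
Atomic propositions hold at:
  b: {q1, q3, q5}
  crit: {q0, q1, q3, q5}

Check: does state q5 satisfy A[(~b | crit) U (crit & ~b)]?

No

Sat(~b) = {q0, q2, q4, q6}
Sat(~b | crit) = {q0, q1, q2, q3, q4, q5, q6}
Sat(crit & ~b) = {q0}
A[(~b | crit) U (crit & ~b)]: least fixpoint, start Z0 = Sat((crit & ~b)) = {q0}, add states in Sat(~b | crit) with every successor in Z. Z1 = {q0, q4}; fixed.
Sat(A[(~b | crit) U (crit & ~b)]) = {q0, q4}
q5 ∉ Sat(A[(~b | crit) U (crit & ~b)]) = {q0, q4}, so the formula does not hold at q5.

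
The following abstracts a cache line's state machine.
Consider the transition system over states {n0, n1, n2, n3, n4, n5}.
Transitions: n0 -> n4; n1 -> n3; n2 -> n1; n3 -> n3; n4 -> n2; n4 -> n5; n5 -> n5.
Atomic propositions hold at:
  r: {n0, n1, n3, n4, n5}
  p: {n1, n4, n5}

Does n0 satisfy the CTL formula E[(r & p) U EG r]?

Sat(r & p) = {n1, n4, n5}
EG r: greatest fixpoint, start Z0 = {n0, n1, n3, n4, n5}, keep only states in Sat with some successor in Z. Already a fixed point.
Sat(EG r) = {n0, n1, n3, n4, n5}
E[(r & p) U EG r]: least fixpoint, start Z0 = Sat(EG r) = {n0, n1, n3, n4, n5}, add states in Sat(r & p) with some successor in Z. Already a fixed point.
Sat(E[(r & p) U EG r]) = {n0, n1, n3, n4, n5}
n0 ∈ Sat(E[(r & p) U EG r]) = {n0, n1, n3, n4, n5}, so the formula holds at n0.

Yes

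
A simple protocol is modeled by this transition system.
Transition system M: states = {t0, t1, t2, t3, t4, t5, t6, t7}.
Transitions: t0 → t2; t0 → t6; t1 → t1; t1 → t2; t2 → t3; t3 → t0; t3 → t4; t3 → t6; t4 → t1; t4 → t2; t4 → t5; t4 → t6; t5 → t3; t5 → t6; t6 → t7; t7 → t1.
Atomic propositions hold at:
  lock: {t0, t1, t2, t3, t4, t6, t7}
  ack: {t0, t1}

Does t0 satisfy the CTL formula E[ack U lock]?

E[ack U lock]: least fixpoint, start Z0 = Sat(lock) = {t0, t1, t2, t3, t4, t6, t7}, add states in Sat(ack) with some successor in Z. Already a fixed point.
Sat(E[ack U lock]) = {t0, t1, t2, t3, t4, t6, t7}
t0 ∈ Sat(E[ack U lock]) = {t0, t1, t2, t3, t4, t6, t7}, so the formula holds at t0.

Yes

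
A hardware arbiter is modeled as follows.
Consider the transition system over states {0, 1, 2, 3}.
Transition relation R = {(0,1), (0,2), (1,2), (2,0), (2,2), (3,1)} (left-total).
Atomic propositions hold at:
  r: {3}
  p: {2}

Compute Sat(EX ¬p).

{0, 2, 3}

Sat(¬p) = {0, 1, 3}
Sat(EX ¬p) = {s : some successor in {0, 1, 3}} = {0, 2, 3}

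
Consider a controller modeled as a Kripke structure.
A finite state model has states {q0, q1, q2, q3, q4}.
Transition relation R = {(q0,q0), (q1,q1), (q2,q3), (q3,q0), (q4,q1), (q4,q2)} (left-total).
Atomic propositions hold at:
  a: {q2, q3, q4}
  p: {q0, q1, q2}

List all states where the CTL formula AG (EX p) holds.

{q0, q1, q3}

Sat(EX p) = {s : some successor in {q0, q1, q2}} = {q0, q1, q3, q4}
AG (EX p): greatest fixpoint, start Z0 = {q0, q1, q3, q4}, keep only states in Sat with every successor in Z. Z1 = {q0, q1, q3}; fixed.
Sat(AG (EX p)) = {q0, q1, q3}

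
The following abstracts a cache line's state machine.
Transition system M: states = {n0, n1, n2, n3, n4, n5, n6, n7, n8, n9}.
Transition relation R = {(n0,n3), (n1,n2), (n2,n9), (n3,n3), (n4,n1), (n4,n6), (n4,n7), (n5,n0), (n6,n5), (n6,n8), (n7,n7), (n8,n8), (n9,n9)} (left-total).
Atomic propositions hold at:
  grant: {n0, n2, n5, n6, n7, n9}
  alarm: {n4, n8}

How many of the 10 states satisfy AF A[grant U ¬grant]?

Sat(¬grant) = {n1, n3, n4, n8}
A[grant U ¬grant]: least fixpoint, start Z0 = Sat(¬grant) = {n1, n3, n4, n8}, add states in Sat(grant) with every successor in Z. Z1 = {n0, n1, n3, n4, n8}; Z2 = {n0, n1, n3, n4, n5, n8}; Z3 = {n0, n1, n3, n4, n5, n6, n8}; fixed.
Sat(A[grant U ¬grant]) = {n0, n1, n3, n4, n5, n6, n8}
AF A[grant U ¬grant]: least fixpoint, start Z0 = {n0, n1, n3, n4, n5, n6, n8}, add states with every successor in Z. Already a fixed point.
Sat(AF A[grant U ¬grant]) = {n0, n1, n3, n4, n5, n6, n8}
|Sat(AF A[grant U ¬grant])| = |{n0, n1, n3, n4, n5, n6, n8}| = 7.

7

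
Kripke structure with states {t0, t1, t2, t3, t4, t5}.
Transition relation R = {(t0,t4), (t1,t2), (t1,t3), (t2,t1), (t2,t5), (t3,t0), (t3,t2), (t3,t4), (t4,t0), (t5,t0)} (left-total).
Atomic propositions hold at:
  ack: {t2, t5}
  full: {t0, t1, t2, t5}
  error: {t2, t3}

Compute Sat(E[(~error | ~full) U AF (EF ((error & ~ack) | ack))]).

Sat(~error) = {t0, t1, t4, t5}
Sat(~full) = {t3, t4}
Sat(~error | ~full) = {t0, t1, t3, t4, t5}
Sat(~ack) = {t0, t1, t3, t4}
Sat(error & ~ack) = {t3}
Sat((error & ~ack) | ack) = {t2, t3, t5}
EF ((error & ~ack) | ack): least fixpoint, start Z0 = {t2, t3, t5}, add states with some successor in Z. Z1 = {t1, t2, t3, t5}; fixed.
Sat(EF ((error & ~ack) | ack)) = {t1, t2, t3, t5}
AF (EF ((error & ~ack) | ack)): least fixpoint, start Z0 = {t1, t2, t3, t5}, add states with every successor in Z. Already a fixed point.
Sat(AF (EF ((error & ~ack) | ack))) = {t1, t2, t3, t5}
E[(~error | ~full) U AF (EF ((error & ~ack) | ack))]: least fixpoint, start Z0 = Sat(AF (EF ((error & ~ack) | ack))) = {t1, t2, t3, t5}, add states in Sat(~error | ~full) with some successor in Z. Already a fixed point.
Sat(E[(~error | ~full) U AF (EF ((error & ~ack) | ack))]) = {t1, t2, t3, t5}

{t1, t2, t3, t5}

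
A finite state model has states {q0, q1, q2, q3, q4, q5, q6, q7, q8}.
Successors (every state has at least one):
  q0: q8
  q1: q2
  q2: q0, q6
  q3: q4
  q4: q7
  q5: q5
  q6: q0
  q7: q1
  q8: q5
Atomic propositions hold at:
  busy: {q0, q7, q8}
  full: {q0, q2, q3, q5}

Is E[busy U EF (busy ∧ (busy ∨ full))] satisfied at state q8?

Yes

Sat(busy ∨ full) = {q0, q2, q3, q5, q7, q8}
Sat(busy ∧ (busy ∨ full)) = {q0, q7, q8}
EF (busy ∧ (busy ∨ full)): least fixpoint, start Z0 = {q0, q7, q8}, add states with some successor in Z. Z1 = {q0, q2, q4, q6, q7, q8}; Z2 = {q0, q1, q2, q3, q4, q6, q7, q8}; fixed.
Sat(EF (busy ∧ (busy ∨ full))) = {q0, q1, q2, q3, q4, q6, q7, q8}
E[busy U EF (busy ∧ (busy ∨ full))]: least fixpoint, start Z0 = Sat(EF (busy ∧ (busy ∨ full))) = {q0, q1, q2, q3, q4, q6, q7, q8}, add states in Sat(busy) with some successor in Z. Already a fixed point.
Sat(E[busy U EF (busy ∧ (busy ∨ full))]) = {q0, q1, q2, q3, q4, q6, q7, q8}
q8 ∈ Sat(E[busy U EF (busy ∧ (busy ∨ full))]) = {q0, q1, q2, q3, q4, q6, q7, q8}, so the formula holds at q8.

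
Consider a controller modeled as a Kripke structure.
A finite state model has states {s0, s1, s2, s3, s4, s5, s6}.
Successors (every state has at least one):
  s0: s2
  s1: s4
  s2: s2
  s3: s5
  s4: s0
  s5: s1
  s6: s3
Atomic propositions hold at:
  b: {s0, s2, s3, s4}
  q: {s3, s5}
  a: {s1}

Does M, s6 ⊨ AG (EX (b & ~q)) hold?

Sat(~q) = {s0, s1, s2, s4, s6}
Sat(b & ~q) = {s0, s2, s4}
Sat(EX (b & ~q)) = {s : some successor in {s0, s2, s4}} = {s0, s1, s2, s4}
AG (EX (b & ~q)): greatest fixpoint, start Z0 = {s0, s1, s2, s4}, keep only states in Sat with every successor in Z. Already a fixed point.
Sat(AG (EX (b & ~q))) = {s0, s1, s2, s4}
s6 ∉ Sat(AG (EX (b & ~q))) = {s0, s1, s2, s4}, so the formula does not hold at s6.

No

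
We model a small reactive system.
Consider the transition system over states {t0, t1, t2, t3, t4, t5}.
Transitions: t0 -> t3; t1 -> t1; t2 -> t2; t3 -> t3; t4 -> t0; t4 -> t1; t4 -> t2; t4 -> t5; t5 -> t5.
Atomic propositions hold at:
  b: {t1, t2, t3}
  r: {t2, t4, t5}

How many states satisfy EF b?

5

EF b: least fixpoint, start Z0 = {t1, t2, t3}, add states with some successor in Z. Z1 = {t0, t1, t2, t3, t4}; fixed.
Sat(EF b) = {t0, t1, t2, t3, t4}
|Sat(EF b)| = |{t0, t1, t2, t3, t4}| = 5.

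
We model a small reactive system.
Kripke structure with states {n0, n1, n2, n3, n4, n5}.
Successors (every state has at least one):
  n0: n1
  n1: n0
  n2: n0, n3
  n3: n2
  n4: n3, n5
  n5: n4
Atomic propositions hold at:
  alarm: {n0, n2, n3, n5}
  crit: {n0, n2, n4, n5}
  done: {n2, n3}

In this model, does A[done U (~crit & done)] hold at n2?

No

Sat(~crit) = {n1, n3}
Sat(~crit & done) = {n3}
A[done U (~crit & done)]: least fixpoint, start Z0 = Sat((~crit & done)) = {n3}, add states in Sat(done) with every successor in Z. Already a fixed point.
Sat(A[done U (~crit & done)]) = {n3}
n2 ∉ Sat(A[done U (~crit & done)]) = {n3}, so the formula does not hold at n2.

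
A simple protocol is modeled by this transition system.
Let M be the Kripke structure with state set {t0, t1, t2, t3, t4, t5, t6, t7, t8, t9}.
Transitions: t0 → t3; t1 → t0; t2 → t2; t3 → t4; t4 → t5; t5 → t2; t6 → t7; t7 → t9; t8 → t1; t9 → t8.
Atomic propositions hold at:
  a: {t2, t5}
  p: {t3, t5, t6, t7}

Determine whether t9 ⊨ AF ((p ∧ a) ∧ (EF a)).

Sat(p ∧ a) = {t5}
EF a: least fixpoint, start Z0 = {t2, t5}, add states with some successor in Z. Z1 = {t2, t4, t5}; Z2 = {t2, t3, t4, t5}; Z3 = {t0, t2, t3, t4, t5}; Z4 = {t0, t1, t2, t3, t4, t5}; Z5 = {t0, t1, t2, t3, t4, t5, t8}; Z6 = {t0, t1, t2, t3, t4, t5, t8, t9}; Z7 = {t0, t1, t2, t3, t4, t5, t7, t8, t9}; Z8 = {t0, t1, t2, t3, t4, t5, t6, t7, t8, t9}; fixed.
Sat(EF a) = {t0, t1, t2, t3, t4, t5, t6, t7, t8, t9}
Sat((p ∧ a) ∧ (EF a)) = {t5}
AF ((p ∧ a) ∧ (EF a)): least fixpoint, start Z0 = {t5}, add states with every successor in Z. Z1 = {t4, t5}; Z2 = {t3, t4, t5}; Z3 = {t0, t3, t4, t5}; Z4 = {t0, t1, t3, t4, t5}; Z5 = {t0, t1, t3, t4, t5, t8}; Z6 = {t0, t1, t3, t4, t5, t8, t9}; Z7 = {t0, t1, t3, t4, t5, t7, t8, t9}; Z8 = {t0, t1, t3, t4, t5, t6, t7, t8, t9}; fixed.
Sat(AF ((p ∧ a) ∧ (EF a))) = {t0, t1, t3, t4, t5, t6, t7, t8, t9}
t9 ∈ Sat(AF ((p ∧ a) ∧ (EF a))) = {t0, t1, t3, t4, t5, t6, t7, t8, t9}, so the formula holds at t9.

Yes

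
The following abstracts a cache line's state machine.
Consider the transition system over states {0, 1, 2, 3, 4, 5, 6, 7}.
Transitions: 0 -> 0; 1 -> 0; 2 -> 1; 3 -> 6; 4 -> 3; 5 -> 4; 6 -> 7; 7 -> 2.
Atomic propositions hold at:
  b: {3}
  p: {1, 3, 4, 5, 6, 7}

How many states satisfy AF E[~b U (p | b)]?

Sat(~b) = {0, 1, 2, 4, 5, 6, 7}
Sat(p | b) = {1, 3, 4, 5, 6, 7}
E[~b U (p | b)]: least fixpoint, start Z0 = Sat((p | b)) = {1, 3, 4, 5, 6, 7}, add states in Sat(~b) with some successor in Z. Z1 = {1, 2, 3, 4, 5, 6, 7}; fixed.
Sat(E[~b U (p | b)]) = {1, 2, 3, 4, 5, 6, 7}
AF E[~b U (p | b)]: least fixpoint, start Z0 = {1, 2, 3, 4, 5, 6, 7}, add states with every successor in Z. Already a fixed point.
Sat(AF E[~b U (p | b)]) = {1, 2, 3, 4, 5, 6, 7}
|Sat(AF E[~b U (p | b)])| = |{1, 2, 3, 4, 5, 6, 7}| = 7.

7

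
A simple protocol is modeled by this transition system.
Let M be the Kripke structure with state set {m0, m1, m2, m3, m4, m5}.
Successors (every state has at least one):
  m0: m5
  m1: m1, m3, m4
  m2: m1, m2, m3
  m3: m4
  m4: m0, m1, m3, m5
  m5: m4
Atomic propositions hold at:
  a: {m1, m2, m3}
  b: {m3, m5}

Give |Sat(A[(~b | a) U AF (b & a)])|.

Sat(~b) = {m0, m1, m2, m4}
Sat(~b | a) = {m0, m1, m2, m3, m4}
Sat(b & a) = {m3}
AF (b & a): least fixpoint, start Z0 = {m3}, add states with every successor in Z. Already a fixed point.
Sat(AF (b & a)) = {m3}
A[(~b | a) U AF (b & a)]: least fixpoint, start Z0 = Sat(AF (b & a)) = {m3}, add states in Sat(~b | a) with every successor in Z. Already a fixed point.
Sat(A[(~b | a) U AF (b & a)]) = {m3}
|Sat(A[(~b | a) U AF (b & a)])| = |{m3}| = 1.

1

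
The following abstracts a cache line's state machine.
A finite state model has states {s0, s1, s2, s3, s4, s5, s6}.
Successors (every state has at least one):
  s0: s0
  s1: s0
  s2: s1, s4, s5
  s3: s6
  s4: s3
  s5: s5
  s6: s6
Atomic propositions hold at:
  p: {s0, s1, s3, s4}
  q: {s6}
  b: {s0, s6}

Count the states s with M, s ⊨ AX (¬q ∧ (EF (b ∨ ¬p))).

Sat(¬q) = {s0, s1, s2, s3, s4, s5}
Sat(¬p) = {s2, s5, s6}
Sat(b ∨ ¬p) = {s0, s2, s5, s6}
EF (b ∨ ¬p): least fixpoint, start Z0 = {s0, s2, s5, s6}, add states with some successor in Z. Z1 = {s0, s1, s2, s3, s5, s6}; Z2 = {s0, s1, s2, s3, s4, s5, s6}; fixed.
Sat(EF (b ∨ ¬p)) = {s0, s1, s2, s3, s4, s5, s6}
Sat(¬q ∧ (EF (b ∨ ¬p))) = {s0, s1, s2, s3, s4, s5}
Sat(AX (¬q ∧ (EF (b ∨ ¬p)))) = {s : every successor in {s0, s1, s2, s3, s4, s5}} = {s0, s1, s2, s4, s5}
|Sat(AX (¬q ∧ (EF (b ∨ ¬p))))| = |{s0, s1, s2, s4, s5}| = 5.

5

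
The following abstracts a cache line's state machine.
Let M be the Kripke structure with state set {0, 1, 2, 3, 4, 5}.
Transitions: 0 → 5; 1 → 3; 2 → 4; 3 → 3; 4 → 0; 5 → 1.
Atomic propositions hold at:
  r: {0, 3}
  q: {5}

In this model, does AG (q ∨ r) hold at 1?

No

Sat(q ∨ r) = {0, 3, 5}
AG (q ∨ r): greatest fixpoint, start Z0 = {0, 3, 5}, keep only states in Sat with every successor in Z. Z1 = {0, 3}; Z2 = {3}; fixed.
Sat(AG (q ∨ r)) = {3}
1 ∉ Sat(AG (q ∨ r)) = {3}, so the formula does not hold at 1.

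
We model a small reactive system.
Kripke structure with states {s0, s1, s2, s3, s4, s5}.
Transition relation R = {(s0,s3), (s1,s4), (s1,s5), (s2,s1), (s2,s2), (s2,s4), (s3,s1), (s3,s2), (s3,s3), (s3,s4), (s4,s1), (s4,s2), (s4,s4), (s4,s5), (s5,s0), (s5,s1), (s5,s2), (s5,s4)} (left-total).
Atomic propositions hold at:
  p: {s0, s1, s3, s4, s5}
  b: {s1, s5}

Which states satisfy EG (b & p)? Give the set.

Sat(b & p) = {s1, s5}
EG (b & p): greatest fixpoint, start Z0 = {s1, s5}, keep only states in Sat with some successor in Z. Already a fixed point.
Sat(EG (b & p)) = {s1, s5}

{s1, s5}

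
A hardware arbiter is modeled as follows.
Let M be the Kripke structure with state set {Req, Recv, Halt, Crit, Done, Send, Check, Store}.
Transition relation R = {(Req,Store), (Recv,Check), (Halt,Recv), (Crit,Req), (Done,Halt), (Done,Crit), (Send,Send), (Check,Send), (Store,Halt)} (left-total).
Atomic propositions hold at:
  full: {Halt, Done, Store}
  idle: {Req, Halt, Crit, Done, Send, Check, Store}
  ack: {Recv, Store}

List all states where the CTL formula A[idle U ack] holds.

A[idle U ack]: least fixpoint, start Z0 = Sat(ack) = {Recv, Store}, add states in Sat(idle) with every successor in Z. Z1 = {Req, Recv, Halt, Store}; Z2 = {Req, Recv, Halt, Crit, Store}; Z3 = {Req, Recv, Halt, Crit, Done, Store}; fixed.
Sat(A[idle U ack]) = {Req, Recv, Halt, Crit, Done, Store}

{Req, Recv, Halt, Crit, Done, Store}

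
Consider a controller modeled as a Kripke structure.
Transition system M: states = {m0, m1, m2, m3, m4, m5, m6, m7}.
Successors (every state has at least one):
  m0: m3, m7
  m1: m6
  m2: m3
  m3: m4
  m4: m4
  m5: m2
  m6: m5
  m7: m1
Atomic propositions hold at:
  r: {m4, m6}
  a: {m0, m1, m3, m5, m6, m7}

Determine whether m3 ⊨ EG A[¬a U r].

Sat(¬a) = {m2, m4}
A[¬a U r]: least fixpoint, start Z0 = Sat(r) = {m4, m6}, add states in Sat(¬a) with every successor in Z. Already a fixed point.
Sat(A[¬a U r]) = {m4, m6}
EG A[¬a U r]: greatest fixpoint, start Z0 = {m4, m6}, keep only states in Sat with some successor in Z. Z1 = {m4}; fixed.
Sat(EG A[¬a U r]) = {m4}
m3 ∉ Sat(EG A[¬a U r]) = {m4}, so the formula does not hold at m3.

No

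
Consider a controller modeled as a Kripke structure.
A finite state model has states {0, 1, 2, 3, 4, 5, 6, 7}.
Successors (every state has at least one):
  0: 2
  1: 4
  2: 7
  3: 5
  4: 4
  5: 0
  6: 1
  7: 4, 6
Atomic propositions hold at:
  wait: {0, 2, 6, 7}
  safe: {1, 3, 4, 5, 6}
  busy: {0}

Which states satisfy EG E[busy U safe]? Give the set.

{1, 4, 6}

E[busy U safe]: least fixpoint, start Z0 = Sat(safe) = {1, 3, 4, 5, 6}, add states in Sat(busy) with some successor in Z. Already a fixed point.
Sat(E[busy U safe]) = {1, 3, 4, 5, 6}
EG E[busy U safe]: greatest fixpoint, start Z0 = {1, 3, 4, 5, 6}, keep only states in Sat with some successor in Z. Z1 = {1, 3, 4, 6}; Z2 = {1, 4, 6}; fixed.
Sat(EG E[busy U safe]) = {1, 4, 6}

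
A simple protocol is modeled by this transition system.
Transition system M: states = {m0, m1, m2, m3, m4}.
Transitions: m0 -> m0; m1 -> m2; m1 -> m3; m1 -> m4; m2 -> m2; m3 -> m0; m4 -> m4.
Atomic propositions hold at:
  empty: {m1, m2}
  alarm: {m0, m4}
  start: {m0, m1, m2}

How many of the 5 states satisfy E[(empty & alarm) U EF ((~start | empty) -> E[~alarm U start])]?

Sat(empty & alarm) = ∅
Sat(~start) = {m3, m4}
Sat(~start | empty) = {m1, m2, m3, m4}
Sat(~alarm) = {m1, m2, m3}
E[~alarm U start]: least fixpoint, start Z0 = Sat(start) = {m0, m1, m2}, add states in Sat(~alarm) with some successor in Z. Z1 = {m0, m1, m2, m3}; fixed.
Sat(E[~alarm U start]) = {m0, m1, m2, m3}
Sat((~start | empty) -> E[~alarm U start]) = {m0, m1, m2, m3}
EF ((~start | empty) -> E[~alarm U start]): least fixpoint, start Z0 = {m0, m1, m2, m3}, add states with some successor in Z. Already a fixed point.
Sat(EF ((~start | empty) -> E[~alarm U start])) = {m0, m1, m2, m3}
E[(empty & alarm) U EF ((~start | empty) -> E[~alarm U start])]: least fixpoint, start Z0 = Sat(EF ((~start | empty) -> E[~alarm U start])) = {m0, m1, m2, m3}, add states in Sat(empty & alarm) with some successor in Z. Already a fixed point.
Sat(E[(empty & alarm) U EF ((~start | empty) -> E[~alarm U start])]) = {m0, m1, m2, m3}
|Sat(E[(empty & alarm) U EF ((~start | empty) -> E[~alarm U start])])| = |{m0, m1, m2, m3}| = 4.

4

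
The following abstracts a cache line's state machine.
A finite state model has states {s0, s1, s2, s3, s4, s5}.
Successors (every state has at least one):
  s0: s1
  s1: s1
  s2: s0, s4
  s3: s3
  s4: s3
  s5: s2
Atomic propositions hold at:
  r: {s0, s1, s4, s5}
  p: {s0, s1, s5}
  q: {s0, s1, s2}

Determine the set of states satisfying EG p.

{s0, s1}

EG p: greatest fixpoint, start Z0 = {s0, s1, s5}, keep only states in Sat with some successor in Z. Z1 = {s0, s1}; fixed.
Sat(EG p) = {s0, s1}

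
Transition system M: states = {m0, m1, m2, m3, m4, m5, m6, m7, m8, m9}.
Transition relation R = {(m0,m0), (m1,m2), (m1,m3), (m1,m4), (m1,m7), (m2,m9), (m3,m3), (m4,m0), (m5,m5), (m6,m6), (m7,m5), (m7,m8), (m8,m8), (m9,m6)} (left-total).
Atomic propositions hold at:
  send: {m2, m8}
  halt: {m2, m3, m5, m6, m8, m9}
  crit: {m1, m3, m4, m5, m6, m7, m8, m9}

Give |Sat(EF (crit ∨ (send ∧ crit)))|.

9

Sat(send ∧ crit) = {m8}
Sat(crit ∨ (send ∧ crit)) = {m1, m3, m4, m5, m6, m7, m8, m9}
EF (crit ∨ (send ∧ crit)): least fixpoint, start Z0 = {m1, m3, m4, m5, m6, m7, m8, m9}, add states with some successor in Z. Z1 = {m1, m2, m3, m4, m5, m6, m7, m8, m9}; fixed.
Sat(EF (crit ∨ (send ∧ crit))) = {m1, m2, m3, m4, m5, m6, m7, m8, m9}
|Sat(EF (crit ∨ (send ∧ crit)))| = |{m1, m2, m3, m4, m5, m6, m7, m8, m9}| = 9.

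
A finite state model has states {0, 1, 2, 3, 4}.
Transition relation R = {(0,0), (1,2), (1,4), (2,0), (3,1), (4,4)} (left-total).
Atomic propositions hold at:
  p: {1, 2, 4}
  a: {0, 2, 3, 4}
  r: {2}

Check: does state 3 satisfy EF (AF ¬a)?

Yes

Sat(¬a) = {1}
AF ¬a: least fixpoint, start Z0 = {1}, add states with every successor in Z. Z1 = {1, 3}; fixed.
Sat(AF ¬a) = {1, 3}
EF (AF ¬a): least fixpoint, start Z0 = {1, 3}, add states with some successor in Z. Already a fixed point.
Sat(EF (AF ¬a)) = {1, 3}
3 ∈ Sat(EF (AF ¬a)) = {1, 3}, so the formula holds at 3.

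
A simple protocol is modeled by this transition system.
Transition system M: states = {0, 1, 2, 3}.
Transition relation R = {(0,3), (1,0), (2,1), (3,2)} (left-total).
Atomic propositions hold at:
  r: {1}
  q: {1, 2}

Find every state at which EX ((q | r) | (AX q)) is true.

{0, 2, 3}

Sat(q | r) = {1, 2}
Sat(AX q) = {s : every successor in {1, 2}} = {2, 3}
Sat((q | r) | (AX q)) = {1, 2, 3}
Sat(EX ((q | r) | (AX q))) = {s : some successor in {1, 2, 3}} = {0, 2, 3}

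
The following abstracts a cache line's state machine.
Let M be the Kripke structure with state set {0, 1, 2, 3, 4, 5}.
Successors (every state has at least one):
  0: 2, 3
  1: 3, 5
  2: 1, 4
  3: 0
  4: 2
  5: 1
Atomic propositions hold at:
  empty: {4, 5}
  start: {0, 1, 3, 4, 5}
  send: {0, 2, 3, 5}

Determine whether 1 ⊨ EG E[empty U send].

E[empty U send]: least fixpoint, start Z0 = Sat(send) = {0, 2, 3, 5}, add states in Sat(empty) with some successor in Z. Z1 = {0, 2, 3, 4, 5}; fixed.
Sat(E[empty U send]) = {0, 2, 3, 4, 5}
EG E[empty U send]: greatest fixpoint, start Z0 = {0, 2, 3, 4, 5}, keep only states in Sat with some successor in Z. Z1 = {0, 2, 3, 4}; fixed.
Sat(EG E[empty U send]) = {0, 2, 3, 4}
1 ∉ Sat(EG E[empty U send]) = {0, 2, 3, 4}, so the formula does not hold at 1.

No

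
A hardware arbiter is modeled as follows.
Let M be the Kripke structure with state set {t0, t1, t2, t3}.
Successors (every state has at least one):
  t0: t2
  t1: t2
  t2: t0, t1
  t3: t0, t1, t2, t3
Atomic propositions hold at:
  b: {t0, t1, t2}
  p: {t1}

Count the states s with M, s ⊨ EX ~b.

Sat(~b) = {t3}
Sat(EX ~b) = {s : some successor in {t3}} = {t3}
|Sat(EX ~b)| = |{t3}| = 1.

1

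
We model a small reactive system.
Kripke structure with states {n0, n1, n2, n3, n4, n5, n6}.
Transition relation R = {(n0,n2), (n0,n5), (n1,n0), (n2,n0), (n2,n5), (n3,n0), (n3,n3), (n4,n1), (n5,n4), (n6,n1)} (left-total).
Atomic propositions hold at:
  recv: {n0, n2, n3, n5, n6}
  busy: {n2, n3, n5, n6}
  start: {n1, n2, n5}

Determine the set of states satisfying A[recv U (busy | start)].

{n0, n1, n2, n3, n5, n6}

Sat(busy | start) = {n1, n2, n3, n5, n6}
A[recv U (busy | start)]: least fixpoint, start Z0 = Sat((busy | start)) = {n1, n2, n3, n5, n6}, add states in Sat(recv) with every successor in Z. Z1 = {n0, n1, n2, n3, n5, n6}; fixed.
Sat(A[recv U (busy | start)]) = {n0, n1, n2, n3, n5, n6}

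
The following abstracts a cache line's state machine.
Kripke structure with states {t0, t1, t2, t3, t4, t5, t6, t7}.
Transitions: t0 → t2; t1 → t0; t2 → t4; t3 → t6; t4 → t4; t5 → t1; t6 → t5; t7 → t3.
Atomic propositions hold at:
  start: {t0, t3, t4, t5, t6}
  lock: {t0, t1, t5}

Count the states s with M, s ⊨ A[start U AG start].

AG start: greatest fixpoint, start Z0 = {t0, t3, t4, t5, t6}, keep only states in Sat with every successor in Z. Z1 = {t3, t4, t6}; Z2 = {t3, t4}; Z3 = {t4}; fixed.
Sat(AG start) = {t4}
A[start U AG start]: least fixpoint, start Z0 = Sat(AG start) = {t4}, add states in Sat(start) with every successor in Z. Already a fixed point.
Sat(A[start U AG start]) = {t4}
|Sat(A[start U AG start])| = |{t4}| = 1.

1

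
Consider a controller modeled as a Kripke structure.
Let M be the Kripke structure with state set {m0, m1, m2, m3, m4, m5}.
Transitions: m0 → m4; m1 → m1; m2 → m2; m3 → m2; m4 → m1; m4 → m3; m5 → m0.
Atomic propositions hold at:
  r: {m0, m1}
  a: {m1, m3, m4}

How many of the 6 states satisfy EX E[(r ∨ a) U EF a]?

Sat(r ∨ a) = {m0, m1, m3, m4}
EF a: least fixpoint, start Z0 = {m1, m3, m4}, add states with some successor in Z. Z1 = {m0, m1, m3, m4}; Z2 = {m0, m1, m3, m4, m5}; fixed.
Sat(EF a) = {m0, m1, m3, m4, m5}
E[(r ∨ a) U EF a]: least fixpoint, start Z0 = Sat(EF a) = {m0, m1, m3, m4, m5}, add states in Sat(r ∨ a) with some successor in Z. Already a fixed point.
Sat(E[(r ∨ a) U EF a]) = {m0, m1, m3, m4, m5}
Sat(EX E[(r ∨ a) U EF a]) = {s : some successor in {m0, m1, m3, m4, m5}} = {m0, m1, m4, m5}
|Sat(EX E[(r ∨ a) U EF a])| = |{m0, m1, m4, m5}| = 4.

4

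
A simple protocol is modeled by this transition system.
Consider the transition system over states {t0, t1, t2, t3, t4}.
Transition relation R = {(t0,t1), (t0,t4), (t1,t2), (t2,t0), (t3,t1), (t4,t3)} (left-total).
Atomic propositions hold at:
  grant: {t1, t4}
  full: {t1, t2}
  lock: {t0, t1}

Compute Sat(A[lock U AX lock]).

{t1, t2, t3}

Sat(AX lock) = {s : every successor in {t0, t1}} = {t2, t3}
A[lock U AX lock]: least fixpoint, start Z0 = Sat(AX lock) = {t2, t3}, add states in Sat(lock) with every successor in Z. Z1 = {t1, t2, t3}; fixed.
Sat(A[lock U AX lock]) = {t1, t2, t3}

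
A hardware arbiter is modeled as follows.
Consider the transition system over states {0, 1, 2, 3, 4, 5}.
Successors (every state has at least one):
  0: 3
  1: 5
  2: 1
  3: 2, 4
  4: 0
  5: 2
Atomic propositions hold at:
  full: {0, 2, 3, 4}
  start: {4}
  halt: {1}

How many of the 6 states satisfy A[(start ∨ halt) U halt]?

Sat(start ∨ halt) = {1, 4}
A[(start ∨ halt) U halt]: least fixpoint, start Z0 = Sat(halt) = {1}, add states in Sat(start ∨ halt) with every successor in Z. Already a fixed point.
Sat(A[(start ∨ halt) U halt]) = {1}
|Sat(A[(start ∨ halt) U halt])| = |{1}| = 1.

1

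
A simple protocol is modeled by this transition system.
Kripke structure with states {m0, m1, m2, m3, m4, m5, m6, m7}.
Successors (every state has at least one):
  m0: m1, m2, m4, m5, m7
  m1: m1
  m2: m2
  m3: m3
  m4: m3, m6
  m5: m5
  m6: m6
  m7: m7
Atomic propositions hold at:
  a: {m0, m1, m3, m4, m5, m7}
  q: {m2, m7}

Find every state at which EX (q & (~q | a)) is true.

{m0, m7}

Sat(~q) = {m0, m1, m3, m4, m5, m6}
Sat(~q | a) = {m0, m1, m3, m4, m5, m6, m7}
Sat(q & (~q | a)) = {m7}
Sat(EX (q & (~q | a))) = {s : some successor in {m7}} = {m0, m7}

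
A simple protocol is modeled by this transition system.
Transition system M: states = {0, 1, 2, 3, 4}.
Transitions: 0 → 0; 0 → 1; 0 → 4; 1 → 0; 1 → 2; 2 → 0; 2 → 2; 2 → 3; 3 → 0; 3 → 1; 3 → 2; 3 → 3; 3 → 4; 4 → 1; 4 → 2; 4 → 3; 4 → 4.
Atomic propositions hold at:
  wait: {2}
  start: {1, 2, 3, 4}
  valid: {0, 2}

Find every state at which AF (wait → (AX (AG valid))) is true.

{0, 1, 3, 4}

AG valid: greatest fixpoint, start Z0 = {0, 2}, keep only states in Sat with every successor in Z. Z1 = ∅; fixed.
Sat(AG valid) = ∅
Sat(AX (AG valid)) = {s : every successor in ∅} = ∅
Sat(wait → (AX (AG valid))) = {0, 1, 3, 4}
AF (wait → (AX (AG valid))): least fixpoint, start Z0 = {0, 1, 3, 4}, add states with every successor in Z. Already a fixed point.
Sat(AF (wait → (AX (AG valid)))) = {0, 1, 3, 4}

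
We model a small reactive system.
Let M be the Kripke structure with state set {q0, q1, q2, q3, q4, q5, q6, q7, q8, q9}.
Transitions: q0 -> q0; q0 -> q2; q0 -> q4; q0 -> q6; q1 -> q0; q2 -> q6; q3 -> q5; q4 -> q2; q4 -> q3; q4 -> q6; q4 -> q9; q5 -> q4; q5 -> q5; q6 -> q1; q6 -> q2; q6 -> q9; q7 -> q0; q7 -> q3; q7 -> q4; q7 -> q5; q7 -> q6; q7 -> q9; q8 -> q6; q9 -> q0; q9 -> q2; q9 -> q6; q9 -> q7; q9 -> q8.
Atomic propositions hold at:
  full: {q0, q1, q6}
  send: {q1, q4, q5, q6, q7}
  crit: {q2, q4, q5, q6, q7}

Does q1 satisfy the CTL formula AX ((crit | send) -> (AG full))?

Yes

Sat(crit | send) = {q1, q2, q4, q5, q6, q7}
AG full: greatest fixpoint, start Z0 = {q0, q1, q6}, keep only states in Sat with every successor in Z. Z1 = {q1}; Z2 = ∅; fixed.
Sat(AG full) = ∅
Sat((crit | send) -> (AG full)) = {q0, q3, q8, q9}
Sat(AX ((crit | send) -> (AG full))) = {s : every successor in {q0, q3, q8, q9}} = {q1}
q1 ∈ Sat(AX ((crit | send) -> (AG full))) = {q1}, so the formula holds at q1.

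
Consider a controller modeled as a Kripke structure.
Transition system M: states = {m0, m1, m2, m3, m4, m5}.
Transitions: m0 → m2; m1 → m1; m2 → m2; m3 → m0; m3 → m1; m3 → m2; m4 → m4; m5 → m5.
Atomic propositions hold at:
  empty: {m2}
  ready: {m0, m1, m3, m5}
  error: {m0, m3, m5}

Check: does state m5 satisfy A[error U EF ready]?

EF ready: least fixpoint, start Z0 = {m0, m1, m3, m5}, add states with some successor in Z. Already a fixed point.
Sat(EF ready) = {m0, m1, m3, m5}
A[error U EF ready]: least fixpoint, start Z0 = Sat(EF ready) = {m0, m1, m3, m5}, add states in Sat(error) with every successor in Z. Already a fixed point.
Sat(A[error U EF ready]) = {m0, m1, m3, m5}
m5 ∈ Sat(A[error U EF ready]) = {m0, m1, m3, m5}, so the formula holds at m5.

Yes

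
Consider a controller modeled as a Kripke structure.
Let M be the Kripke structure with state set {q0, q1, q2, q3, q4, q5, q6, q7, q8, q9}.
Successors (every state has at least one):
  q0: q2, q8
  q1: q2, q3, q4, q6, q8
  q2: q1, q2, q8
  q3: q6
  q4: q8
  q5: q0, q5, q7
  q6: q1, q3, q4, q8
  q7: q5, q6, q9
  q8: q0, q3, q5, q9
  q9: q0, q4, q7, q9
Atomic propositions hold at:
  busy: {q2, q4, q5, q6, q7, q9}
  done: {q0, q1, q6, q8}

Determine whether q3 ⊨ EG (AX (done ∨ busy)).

No

Sat(done ∨ busy) = {q0, q1, q2, q4, q5, q6, q7, q8, q9}
Sat(AX (done ∨ busy)) = {s : every successor in {q0, q1, q2, q4, q5, q6, q7, q8, q9}} = {q0, q2, q3, q4, q5, q7, q9}
EG (AX (done ∨ busy)): greatest fixpoint, start Z0 = {q0, q2, q3, q4, q5, q7, q9}, keep only states in Sat with some successor in Z. Z1 = {q0, q2, q5, q7, q9}; fixed.
Sat(EG (AX (done ∨ busy))) = {q0, q2, q5, q7, q9}
q3 ∉ Sat(EG (AX (done ∨ busy))) = {q0, q2, q5, q7, q9}, so the formula does not hold at q3.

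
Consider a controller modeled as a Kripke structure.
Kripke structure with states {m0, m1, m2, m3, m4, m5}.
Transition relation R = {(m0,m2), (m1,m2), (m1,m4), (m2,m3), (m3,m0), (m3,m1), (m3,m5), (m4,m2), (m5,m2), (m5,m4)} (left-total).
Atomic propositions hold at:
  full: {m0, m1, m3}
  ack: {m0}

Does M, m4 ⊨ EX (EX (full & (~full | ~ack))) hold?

Sat(~full) = {m2, m4, m5}
Sat(~ack) = {m1, m2, m3, m4, m5}
Sat(~full | ~ack) = {m1, m2, m3, m4, m5}
Sat(full & (~full | ~ack)) = {m1, m3}
Sat(EX (full & (~full | ~ack))) = {s : some successor in {m1, m3}} = {m2, m3}
Sat(EX (EX (full & (~full | ~ack)))) = {s : some successor in {m2, m3}} = {m0, m1, m2, m4, m5}
m4 ∈ Sat(EX (EX (full & (~full | ~ack)))) = {m0, m1, m2, m4, m5}, so the formula holds at m4.

Yes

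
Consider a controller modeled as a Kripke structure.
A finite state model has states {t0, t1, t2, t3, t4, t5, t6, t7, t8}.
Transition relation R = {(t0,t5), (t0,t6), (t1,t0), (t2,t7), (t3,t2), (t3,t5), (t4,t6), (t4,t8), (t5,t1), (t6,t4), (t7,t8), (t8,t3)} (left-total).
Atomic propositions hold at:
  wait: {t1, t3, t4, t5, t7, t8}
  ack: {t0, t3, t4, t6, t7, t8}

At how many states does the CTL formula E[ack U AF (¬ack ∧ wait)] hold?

8

Sat(¬ack) = {t1, t2, t5}
Sat(¬ack ∧ wait) = {t1, t5}
AF (¬ack ∧ wait): least fixpoint, start Z0 = {t1, t5}, add states with every successor in Z. Already a fixed point.
Sat(AF (¬ack ∧ wait)) = {t1, t5}
E[ack U AF (¬ack ∧ wait)]: least fixpoint, start Z0 = Sat(AF (¬ack ∧ wait)) = {t1, t5}, add states in Sat(ack) with some successor in Z. Z1 = {t0, t1, t3, t5}; Z2 = {t0, t1, t3, t5, t8}; Z3 = {t0, t1, t3, t4, t5, t7, t8}; Z4 = {t0, t1, t3, t4, t5, t6, t7, t8}; fixed.
Sat(E[ack U AF (¬ack ∧ wait)]) = {t0, t1, t3, t4, t5, t6, t7, t8}
|Sat(E[ack U AF (¬ack ∧ wait)])| = |{t0, t1, t3, t4, t5, t6, t7, t8}| = 8.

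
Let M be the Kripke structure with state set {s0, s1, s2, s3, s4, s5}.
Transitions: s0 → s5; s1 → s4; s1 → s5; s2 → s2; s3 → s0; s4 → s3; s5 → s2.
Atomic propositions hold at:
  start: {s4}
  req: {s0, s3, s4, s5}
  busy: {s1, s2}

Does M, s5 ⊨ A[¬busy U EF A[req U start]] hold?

Sat(¬busy) = {s0, s3, s4, s5}
A[req U start]: least fixpoint, start Z0 = Sat(start) = {s4}, add states in Sat(req) with every successor in Z. Already a fixed point.
Sat(A[req U start]) = {s4}
EF A[req U start]: least fixpoint, start Z0 = {s4}, add states with some successor in Z. Z1 = {s1, s4}; fixed.
Sat(EF A[req U start]) = {s1, s4}
A[¬busy U EF A[req U start]]: least fixpoint, start Z0 = Sat(EF A[req U start]) = {s1, s4}, add states in Sat(¬busy) with every successor in Z. Already a fixed point.
Sat(A[¬busy U EF A[req U start]]) = {s1, s4}
s5 ∉ Sat(A[¬busy U EF A[req U start]]) = {s1, s4}, so the formula does not hold at s5.

No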